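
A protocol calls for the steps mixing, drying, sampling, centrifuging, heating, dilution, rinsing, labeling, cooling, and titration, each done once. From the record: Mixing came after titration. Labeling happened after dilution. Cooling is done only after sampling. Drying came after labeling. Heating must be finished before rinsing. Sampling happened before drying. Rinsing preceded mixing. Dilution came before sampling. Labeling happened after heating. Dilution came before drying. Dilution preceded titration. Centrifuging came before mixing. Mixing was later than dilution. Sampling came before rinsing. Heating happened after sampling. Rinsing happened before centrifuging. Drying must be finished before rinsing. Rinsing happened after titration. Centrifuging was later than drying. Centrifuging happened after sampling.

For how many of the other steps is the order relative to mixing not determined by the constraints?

Forced before mixing: centrifuging, dilution, drying, heating, labeling, rinsing, sampling, and titration.
That leaves cooling with no forced order relative to mixing — 1.

1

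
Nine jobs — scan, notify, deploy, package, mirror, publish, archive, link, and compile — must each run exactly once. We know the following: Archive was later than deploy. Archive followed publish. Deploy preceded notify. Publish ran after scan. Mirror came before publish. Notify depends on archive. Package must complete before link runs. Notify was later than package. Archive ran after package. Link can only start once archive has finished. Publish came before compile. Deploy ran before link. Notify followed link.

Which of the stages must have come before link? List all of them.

archive, deploy, mirror, package, publish, scan

Directly stated before link: archive, deploy, and package.
Mirror reaches link via mirror → publish → archive → link.
Publish reaches link via publish → archive → link.
Scan reaches link via scan → publish → archive → link.
No chain forces notify (or any of the others) ahead of link.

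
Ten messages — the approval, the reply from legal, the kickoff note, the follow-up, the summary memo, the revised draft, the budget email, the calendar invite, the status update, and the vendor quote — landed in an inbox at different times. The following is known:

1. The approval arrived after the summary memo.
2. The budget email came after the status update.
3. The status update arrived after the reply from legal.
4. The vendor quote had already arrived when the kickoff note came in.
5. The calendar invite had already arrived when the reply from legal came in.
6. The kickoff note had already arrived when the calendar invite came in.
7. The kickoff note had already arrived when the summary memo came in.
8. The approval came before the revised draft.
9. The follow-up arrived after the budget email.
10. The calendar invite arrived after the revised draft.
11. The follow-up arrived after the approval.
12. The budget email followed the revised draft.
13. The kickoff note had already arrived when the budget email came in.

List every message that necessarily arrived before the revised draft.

Directly stated before the revised draft: the approval.
The kickoff note reaches the revised draft via the kickoff note → the summary memo → the approval → the revised draft.
The summary memo reaches the revised draft via the summary memo → the approval → the revised draft.
The vendor quote reaches the revised draft via the vendor quote → the kickoff note → the summary memo → the approval → the revised draft.

the approval, the kickoff note, the summary memo, the vendor quote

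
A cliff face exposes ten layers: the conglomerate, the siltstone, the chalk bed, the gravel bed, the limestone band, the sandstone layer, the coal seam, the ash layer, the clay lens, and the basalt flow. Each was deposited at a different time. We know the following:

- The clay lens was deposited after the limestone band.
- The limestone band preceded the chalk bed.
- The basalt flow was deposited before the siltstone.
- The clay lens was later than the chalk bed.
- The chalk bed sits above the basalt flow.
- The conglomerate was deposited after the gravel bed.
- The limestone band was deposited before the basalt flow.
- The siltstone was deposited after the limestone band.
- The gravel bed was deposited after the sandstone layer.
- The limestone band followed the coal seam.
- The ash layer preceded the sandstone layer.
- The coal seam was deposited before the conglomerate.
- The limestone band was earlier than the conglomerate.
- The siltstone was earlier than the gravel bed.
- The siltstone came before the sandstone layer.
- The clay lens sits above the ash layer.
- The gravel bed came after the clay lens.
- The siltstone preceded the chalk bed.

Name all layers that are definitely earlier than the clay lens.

Directly stated before the clay lens: the ash layer, the chalk bed, and the limestone band.
The basalt flow reaches the clay lens via the basalt flow → the chalk bed → the clay lens.
The coal seam reaches the clay lens via the coal seam → the limestone band → the clay lens.
The siltstone reaches the clay lens via the siltstone → the chalk bed → the clay lens.
No chain forces the gravel bed (or any of the others) ahead of the clay lens.

the ash layer, the basalt flow, the chalk bed, the coal seam, the limestone band, the siltstone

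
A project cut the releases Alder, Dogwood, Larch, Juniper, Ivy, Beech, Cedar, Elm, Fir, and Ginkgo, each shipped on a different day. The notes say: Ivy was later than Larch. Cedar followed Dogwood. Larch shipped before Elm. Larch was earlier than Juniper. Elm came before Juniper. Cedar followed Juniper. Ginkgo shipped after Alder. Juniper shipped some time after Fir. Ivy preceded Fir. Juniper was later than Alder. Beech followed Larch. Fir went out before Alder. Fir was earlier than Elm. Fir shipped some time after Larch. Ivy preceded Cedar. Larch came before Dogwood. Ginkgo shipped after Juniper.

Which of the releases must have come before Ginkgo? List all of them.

Directly stated before Ginkgo: Alder and Juniper.
Elm reaches Ginkgo via Elm → Juniper → Ginkgo.
Fir reaches Ginkgo via Fir → Alder → Ginkgo.
Ivy reaches Ginkgo via Ivy → Fir → Alder → Ginkgo.
Likewise Larch reaches Ginkgo by chaining the stated constraints.
No chain forces Beech (or any of the others) ahead of Ginkgo.

Alder, Elm, Fir, Ivy, Juniper, Larch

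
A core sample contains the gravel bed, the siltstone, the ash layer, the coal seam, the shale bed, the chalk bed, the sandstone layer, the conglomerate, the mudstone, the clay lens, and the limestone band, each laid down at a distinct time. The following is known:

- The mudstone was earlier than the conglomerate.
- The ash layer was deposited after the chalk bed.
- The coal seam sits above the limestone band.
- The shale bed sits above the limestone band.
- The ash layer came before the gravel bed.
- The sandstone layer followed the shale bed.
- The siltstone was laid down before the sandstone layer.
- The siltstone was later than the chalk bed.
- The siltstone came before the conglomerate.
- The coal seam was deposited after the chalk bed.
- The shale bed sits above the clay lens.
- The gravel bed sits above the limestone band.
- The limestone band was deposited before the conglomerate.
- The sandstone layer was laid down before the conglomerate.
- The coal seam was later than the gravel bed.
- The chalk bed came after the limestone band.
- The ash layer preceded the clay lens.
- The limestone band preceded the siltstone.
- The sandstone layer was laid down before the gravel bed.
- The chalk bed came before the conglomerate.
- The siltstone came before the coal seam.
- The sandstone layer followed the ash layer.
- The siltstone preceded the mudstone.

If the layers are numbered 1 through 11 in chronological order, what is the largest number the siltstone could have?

The siltstone must come before the coal seam, the conglomerate, the gravel bed, the mudstone, and the sandstone layer — 5 layers forced after it.
Everything else can be placed before the siltstone in some valid order, so the siltstone can sit as late as position 11 − 5 = 6.

6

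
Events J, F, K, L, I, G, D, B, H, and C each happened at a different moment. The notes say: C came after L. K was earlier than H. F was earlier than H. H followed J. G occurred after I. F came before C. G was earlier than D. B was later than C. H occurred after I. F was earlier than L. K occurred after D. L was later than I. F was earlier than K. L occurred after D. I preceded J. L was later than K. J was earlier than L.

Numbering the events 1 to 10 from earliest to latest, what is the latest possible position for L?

8

L must come before B and C — 2 events forced after it.
Everything else can be placed before L in some valid order, so L can sit as late as position 10 − 2 = 8.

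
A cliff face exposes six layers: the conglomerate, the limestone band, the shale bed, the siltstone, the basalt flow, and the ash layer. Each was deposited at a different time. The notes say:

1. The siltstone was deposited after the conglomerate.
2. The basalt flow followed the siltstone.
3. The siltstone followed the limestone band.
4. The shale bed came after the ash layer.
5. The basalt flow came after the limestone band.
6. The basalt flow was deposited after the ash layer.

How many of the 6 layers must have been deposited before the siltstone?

Directly stated before the siltstone: the conglomerate and the limestone band.
No chain forces the ash layer (or any of the others) ahead of the siltstone.
That's the conglomerate and the limestone band — 2 in all.

2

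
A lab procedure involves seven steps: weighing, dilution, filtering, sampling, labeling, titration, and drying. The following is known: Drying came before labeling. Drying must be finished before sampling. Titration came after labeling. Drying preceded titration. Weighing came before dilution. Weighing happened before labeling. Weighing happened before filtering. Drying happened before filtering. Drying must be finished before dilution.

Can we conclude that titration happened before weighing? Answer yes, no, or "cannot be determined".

Tracing the constraints gives weighing → labeling → titration, so weighing must come before titration.
That means titration cannot be before weighing.

no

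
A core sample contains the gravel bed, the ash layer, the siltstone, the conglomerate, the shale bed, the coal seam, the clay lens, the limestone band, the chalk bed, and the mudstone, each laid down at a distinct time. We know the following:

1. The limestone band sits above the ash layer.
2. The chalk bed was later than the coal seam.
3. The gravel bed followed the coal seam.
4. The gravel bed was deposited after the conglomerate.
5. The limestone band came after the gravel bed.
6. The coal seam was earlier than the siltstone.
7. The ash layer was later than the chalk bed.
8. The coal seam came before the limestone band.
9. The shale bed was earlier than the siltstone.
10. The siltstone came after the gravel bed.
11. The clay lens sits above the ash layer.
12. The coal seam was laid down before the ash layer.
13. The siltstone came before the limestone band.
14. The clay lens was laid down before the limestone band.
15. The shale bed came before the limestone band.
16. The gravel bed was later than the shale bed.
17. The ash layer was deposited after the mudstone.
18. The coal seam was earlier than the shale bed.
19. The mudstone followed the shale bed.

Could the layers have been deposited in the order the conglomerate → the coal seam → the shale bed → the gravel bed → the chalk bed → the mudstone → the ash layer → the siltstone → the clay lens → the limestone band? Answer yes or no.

Check each stated constraint against the proposed order — e.g. the shale bed is ahead of the limestone band; the coal seam is ahead of the limestone band. Every pair is in the required order; nothing is violated.

yes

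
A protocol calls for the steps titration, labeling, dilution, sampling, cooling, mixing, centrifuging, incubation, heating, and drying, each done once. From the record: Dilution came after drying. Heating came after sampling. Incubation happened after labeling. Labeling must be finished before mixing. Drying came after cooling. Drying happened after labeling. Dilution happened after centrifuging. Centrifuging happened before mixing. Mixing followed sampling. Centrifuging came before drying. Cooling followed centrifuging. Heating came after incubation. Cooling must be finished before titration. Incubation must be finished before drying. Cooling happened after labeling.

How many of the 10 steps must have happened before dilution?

Directly stated before dilution: centrifuging and drying.
Cooling reaches dilution via cooling → drying → dilution.
Incubation reaches dilution via incubation → drying → dilution.
Labeling reaches dilution via labeling → drying → dilution.
No chain forces titration (or any of the others) ahead of dilution.
That's centrifuging, cooling, drying, incubation, and labeling — 5 in all.

5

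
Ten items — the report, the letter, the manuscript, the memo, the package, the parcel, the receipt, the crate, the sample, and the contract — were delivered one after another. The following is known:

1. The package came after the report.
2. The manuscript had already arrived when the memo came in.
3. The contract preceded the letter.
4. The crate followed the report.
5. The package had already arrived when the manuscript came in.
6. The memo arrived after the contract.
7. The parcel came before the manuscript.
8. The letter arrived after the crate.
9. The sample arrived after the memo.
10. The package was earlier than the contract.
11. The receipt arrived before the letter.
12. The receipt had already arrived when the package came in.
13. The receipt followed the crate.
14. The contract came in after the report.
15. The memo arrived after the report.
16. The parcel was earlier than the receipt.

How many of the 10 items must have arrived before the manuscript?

5

Directly stated before the manuscript: the package and the parcel.
The crate reaches the manuscript via the crate → the receipt → the package → the manuscript.
The receipt reaches the manuscript via the receipt → the package → the manuscript.
The report reaches the manuscript via the report → the package → the manuscript.
That's the crate, the package, the parcel, the receipt, and the report — 5 in all.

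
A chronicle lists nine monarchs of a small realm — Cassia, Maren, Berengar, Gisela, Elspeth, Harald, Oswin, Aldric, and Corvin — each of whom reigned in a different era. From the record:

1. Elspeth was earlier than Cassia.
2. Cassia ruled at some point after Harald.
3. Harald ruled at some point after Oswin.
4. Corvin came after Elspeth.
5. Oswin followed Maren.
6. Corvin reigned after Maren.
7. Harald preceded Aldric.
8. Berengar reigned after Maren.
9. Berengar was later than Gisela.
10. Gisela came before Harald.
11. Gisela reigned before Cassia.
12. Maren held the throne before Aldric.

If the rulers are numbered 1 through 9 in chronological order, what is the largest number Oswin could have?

6

Oswin must come before Aldric, Cassia, and Harald — 3 rulers forced after them.
Everything else can be placed before Oswin in some valid order, so Oswin can sit as late as position 9 − 3 = 6.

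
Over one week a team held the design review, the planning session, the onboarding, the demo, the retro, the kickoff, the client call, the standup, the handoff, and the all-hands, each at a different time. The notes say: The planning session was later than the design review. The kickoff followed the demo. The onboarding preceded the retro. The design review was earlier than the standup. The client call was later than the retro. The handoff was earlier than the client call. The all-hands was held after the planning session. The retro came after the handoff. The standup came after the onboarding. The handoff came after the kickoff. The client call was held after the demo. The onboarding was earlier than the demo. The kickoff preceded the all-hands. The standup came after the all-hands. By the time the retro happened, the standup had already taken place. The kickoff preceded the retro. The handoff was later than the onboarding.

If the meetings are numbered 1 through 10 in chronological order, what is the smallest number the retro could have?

The all-hands, the demo, the design review, the handoff, the kickoff, the onboarding, the planning session, and the standup must all come before the retro — 8 forced predecessors.
Nothing else is forced ahead of the retro, so its earliest slot is position 8 + 1 = 9.

9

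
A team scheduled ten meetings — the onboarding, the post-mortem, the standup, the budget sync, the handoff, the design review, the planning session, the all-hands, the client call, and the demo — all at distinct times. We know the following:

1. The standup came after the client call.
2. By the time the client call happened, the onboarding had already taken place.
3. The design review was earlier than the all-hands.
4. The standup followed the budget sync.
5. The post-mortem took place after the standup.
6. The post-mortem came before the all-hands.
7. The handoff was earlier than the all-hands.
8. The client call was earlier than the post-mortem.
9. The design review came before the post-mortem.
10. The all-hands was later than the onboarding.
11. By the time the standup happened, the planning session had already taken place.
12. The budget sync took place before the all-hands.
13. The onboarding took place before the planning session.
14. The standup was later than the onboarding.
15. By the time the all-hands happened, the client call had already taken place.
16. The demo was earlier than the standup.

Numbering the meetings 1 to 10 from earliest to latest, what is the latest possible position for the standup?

The standup must come before the all-hands and the post-mortem — 2 meetings forced after it.
Everything else can be placed before the standup in some valid order, so the standup can sit as late as position 10 − 2 = 8.

8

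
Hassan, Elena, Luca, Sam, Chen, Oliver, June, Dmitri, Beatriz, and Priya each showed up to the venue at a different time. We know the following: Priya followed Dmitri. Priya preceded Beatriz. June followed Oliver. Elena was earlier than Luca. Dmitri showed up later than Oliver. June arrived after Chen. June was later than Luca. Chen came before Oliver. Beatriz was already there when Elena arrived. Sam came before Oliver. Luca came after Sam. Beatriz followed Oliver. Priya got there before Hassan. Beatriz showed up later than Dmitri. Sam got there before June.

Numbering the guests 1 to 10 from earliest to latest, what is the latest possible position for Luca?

Luca must come before June — 1 guest forced after them.
Everything else can be placed before Luca in some valid order, so Luca can sit as late as position 10 − 1 = 9.

9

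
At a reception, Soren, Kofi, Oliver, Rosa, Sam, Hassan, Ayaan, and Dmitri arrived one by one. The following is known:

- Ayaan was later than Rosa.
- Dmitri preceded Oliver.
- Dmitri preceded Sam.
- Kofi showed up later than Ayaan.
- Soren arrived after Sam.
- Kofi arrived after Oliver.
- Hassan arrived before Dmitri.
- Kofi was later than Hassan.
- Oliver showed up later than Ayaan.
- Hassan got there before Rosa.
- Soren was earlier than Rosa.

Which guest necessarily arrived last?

Kofi

Every other guest has a chain of constraints placing them before Kofi, so Kofi is last.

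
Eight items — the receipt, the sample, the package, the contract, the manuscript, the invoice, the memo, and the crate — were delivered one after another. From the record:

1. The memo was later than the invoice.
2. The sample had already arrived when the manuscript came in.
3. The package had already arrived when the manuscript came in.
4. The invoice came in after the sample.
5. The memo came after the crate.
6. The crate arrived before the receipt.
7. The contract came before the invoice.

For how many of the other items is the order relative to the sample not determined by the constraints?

Forced after the sample: the invoice, the manuscript, and the memo.
That leaves the contract, the crate, the package, and the receipt with no forced order relative to the sample — 4.

4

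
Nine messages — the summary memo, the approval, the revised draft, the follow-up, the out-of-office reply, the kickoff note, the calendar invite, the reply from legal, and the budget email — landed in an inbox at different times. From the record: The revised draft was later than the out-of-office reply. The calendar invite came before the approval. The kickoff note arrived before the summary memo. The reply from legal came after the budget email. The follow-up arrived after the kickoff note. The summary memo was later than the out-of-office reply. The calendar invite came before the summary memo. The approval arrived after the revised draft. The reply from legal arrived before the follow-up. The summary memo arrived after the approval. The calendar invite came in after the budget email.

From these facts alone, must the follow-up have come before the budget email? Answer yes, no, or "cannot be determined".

no

Tracing the constraints gives the budget email → the reply from legal → the follow-up, so the budget email must come before the follow-up.
That means the follow-up cannot be before the budget email.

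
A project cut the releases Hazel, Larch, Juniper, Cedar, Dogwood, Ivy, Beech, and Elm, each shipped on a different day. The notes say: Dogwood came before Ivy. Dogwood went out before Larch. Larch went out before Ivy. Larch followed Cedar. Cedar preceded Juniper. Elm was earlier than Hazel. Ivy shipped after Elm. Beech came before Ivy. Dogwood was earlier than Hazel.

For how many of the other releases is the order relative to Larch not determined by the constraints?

Forced before Larch: Cedar and Dogwood; forced after Larch: Ivy.
That leaves Beech, Elm, Hazel, and Juniper with no forced order relative to Larch — 4.

4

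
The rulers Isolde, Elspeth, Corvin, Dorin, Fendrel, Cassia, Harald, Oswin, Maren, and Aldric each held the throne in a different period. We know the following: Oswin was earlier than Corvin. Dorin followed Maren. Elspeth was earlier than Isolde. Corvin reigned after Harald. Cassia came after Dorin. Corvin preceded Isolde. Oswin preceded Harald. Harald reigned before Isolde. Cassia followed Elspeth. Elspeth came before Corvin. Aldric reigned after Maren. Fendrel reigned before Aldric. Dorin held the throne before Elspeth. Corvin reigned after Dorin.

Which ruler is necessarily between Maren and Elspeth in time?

Tracing the constraints gives Maren → Dorin → Elspeth, so Dorin sits after Maren and before Elspeth.
No other ruler is forced both after Maren and before Elspeth.

Dorin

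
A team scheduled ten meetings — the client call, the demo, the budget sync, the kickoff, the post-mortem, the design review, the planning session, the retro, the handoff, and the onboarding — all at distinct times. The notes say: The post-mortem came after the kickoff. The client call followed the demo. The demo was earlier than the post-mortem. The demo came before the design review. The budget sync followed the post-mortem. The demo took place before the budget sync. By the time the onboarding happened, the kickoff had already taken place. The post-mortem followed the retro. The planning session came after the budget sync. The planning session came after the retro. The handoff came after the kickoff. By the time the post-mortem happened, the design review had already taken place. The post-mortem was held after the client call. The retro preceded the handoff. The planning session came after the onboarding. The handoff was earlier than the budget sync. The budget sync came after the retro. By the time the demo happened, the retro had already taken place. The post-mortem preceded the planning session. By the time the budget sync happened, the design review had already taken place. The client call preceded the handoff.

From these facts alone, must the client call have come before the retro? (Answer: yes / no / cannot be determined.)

Tracing the constraints gives the retro → the demo → the client call, so the retro must come before the client call.
That means the client call cannot be before the retro.

no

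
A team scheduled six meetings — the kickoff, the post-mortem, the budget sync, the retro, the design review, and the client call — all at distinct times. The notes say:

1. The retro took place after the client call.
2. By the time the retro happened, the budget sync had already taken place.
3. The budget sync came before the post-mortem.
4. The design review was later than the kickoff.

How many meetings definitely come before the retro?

Directly stated before the retro: the budget sync and the client call.
That's the budget sync and the client call — 2 in all.

2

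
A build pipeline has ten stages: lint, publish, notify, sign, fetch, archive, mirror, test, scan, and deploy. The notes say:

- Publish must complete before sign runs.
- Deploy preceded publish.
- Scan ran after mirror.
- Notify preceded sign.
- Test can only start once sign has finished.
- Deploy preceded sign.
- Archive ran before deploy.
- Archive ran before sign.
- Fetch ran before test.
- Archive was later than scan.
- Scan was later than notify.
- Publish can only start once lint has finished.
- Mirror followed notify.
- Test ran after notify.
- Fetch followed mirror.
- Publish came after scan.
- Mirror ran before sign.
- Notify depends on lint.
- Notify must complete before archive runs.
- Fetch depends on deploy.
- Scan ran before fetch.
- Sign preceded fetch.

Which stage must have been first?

Lint has a chain of constraints placing it before every other stage, so lint must be first.

lint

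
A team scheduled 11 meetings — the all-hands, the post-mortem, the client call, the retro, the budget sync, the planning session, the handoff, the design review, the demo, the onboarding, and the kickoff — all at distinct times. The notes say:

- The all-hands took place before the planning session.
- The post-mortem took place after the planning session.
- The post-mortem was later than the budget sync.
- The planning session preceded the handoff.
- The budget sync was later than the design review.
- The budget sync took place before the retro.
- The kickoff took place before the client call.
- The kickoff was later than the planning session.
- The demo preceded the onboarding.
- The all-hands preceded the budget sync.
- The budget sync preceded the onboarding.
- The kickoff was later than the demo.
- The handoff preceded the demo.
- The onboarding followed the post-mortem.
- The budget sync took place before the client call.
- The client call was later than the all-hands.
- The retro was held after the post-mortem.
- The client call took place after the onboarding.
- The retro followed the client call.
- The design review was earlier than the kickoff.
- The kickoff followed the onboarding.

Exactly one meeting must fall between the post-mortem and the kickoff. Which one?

Tracing the constraints gives the post-mortem → the onboarding → the kickoff, so the onboarding sits after the post-mortem and before the kickoff.
No other meeting is forced both after the post-mortem and before the kickoff.

the onboarding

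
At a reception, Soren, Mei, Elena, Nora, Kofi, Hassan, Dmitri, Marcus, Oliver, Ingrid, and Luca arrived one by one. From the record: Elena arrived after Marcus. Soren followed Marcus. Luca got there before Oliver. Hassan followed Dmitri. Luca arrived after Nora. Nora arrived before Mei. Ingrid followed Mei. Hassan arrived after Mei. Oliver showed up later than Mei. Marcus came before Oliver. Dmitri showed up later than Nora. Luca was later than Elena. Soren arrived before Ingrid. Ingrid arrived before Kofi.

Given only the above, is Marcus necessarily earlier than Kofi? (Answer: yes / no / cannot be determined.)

Chain the constraints: Marcus → Soren → Ingrid → Kofi. Each link is directly stated, so Marcus comes before Kofi.

yes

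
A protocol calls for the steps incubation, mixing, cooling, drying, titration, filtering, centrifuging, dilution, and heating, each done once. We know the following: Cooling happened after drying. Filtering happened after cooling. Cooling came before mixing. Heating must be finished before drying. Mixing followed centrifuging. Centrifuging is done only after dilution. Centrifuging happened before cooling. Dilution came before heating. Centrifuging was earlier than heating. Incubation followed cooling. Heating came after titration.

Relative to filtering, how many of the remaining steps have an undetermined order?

Forced before filtering: centrifuging, cooling, dilution, drying, heating, and titration.
That leaves incubation and mixing with no forced order relative to filtering — 2.

2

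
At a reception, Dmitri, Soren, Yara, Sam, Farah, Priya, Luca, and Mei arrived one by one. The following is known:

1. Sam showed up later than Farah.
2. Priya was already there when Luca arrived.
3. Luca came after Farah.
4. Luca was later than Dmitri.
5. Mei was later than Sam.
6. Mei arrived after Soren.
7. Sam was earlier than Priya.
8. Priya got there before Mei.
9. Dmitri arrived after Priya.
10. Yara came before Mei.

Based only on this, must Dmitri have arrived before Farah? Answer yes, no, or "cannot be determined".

Tracing the constraints gives Farah → Sam → Priya → Dmitri, so Farah must come before Dmitri.
That means Dmitri cannot be before Farah.

no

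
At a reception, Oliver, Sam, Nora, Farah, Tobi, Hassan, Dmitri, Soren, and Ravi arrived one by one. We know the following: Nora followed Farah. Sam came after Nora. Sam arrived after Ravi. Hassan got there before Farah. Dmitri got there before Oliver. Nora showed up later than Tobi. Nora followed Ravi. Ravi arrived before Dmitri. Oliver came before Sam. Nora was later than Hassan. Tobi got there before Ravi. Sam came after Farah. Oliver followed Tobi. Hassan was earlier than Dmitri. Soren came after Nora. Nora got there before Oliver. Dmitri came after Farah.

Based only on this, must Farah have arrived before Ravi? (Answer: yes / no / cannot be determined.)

No chain of stated constraints runs from Farah to Ravi, and none runs from Ravi to Farah either.
So the relative order of Farah and Ravi is not fixed by the given facts.

cannot be determined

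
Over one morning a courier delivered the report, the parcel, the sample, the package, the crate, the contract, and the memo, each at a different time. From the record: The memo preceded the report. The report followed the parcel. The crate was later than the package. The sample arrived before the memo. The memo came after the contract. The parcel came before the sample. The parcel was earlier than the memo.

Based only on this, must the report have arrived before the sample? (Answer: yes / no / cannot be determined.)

Tracing the constraints gives the sample → the memo → the report, so the sample must come before the report.
That means the report cannot be before the sample.

no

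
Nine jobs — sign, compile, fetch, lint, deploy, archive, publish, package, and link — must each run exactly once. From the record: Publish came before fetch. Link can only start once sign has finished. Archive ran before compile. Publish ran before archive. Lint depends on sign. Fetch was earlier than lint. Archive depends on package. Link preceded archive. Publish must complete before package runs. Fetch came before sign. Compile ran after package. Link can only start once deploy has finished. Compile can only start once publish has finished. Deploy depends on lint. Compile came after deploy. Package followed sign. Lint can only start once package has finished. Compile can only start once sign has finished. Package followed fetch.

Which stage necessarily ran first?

Publish has a chain of constraints placing it before every other stage, so publish must be first.

publish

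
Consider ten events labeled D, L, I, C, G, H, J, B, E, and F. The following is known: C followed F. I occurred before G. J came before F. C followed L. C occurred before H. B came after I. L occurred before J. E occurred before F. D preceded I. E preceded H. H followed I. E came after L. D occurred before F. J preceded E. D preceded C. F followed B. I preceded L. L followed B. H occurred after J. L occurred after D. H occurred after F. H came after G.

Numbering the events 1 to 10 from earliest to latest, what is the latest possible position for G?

9

G must come before H — 1 event forced after it.
Everything else can be placed before G in some valid order, so G can sit as late as position 10 − 1 = 9.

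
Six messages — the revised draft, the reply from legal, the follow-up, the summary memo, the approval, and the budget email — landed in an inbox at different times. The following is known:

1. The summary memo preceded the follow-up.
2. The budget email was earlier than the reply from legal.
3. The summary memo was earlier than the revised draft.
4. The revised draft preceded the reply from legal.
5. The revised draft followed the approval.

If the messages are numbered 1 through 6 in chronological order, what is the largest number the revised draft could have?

5

The revised draft must come before the reply from legal — 1 message forced after it.
Everything else can be placed before the revised draft in some valid order, so the revised draft can sit as late as position 6 − 1 = 5.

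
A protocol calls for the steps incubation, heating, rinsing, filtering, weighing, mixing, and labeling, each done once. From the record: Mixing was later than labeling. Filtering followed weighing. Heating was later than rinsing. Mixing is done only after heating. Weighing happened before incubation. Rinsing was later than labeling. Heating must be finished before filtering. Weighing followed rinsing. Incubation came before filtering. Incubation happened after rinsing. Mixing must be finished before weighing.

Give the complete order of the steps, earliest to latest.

The constraints fix every adjacent pair, so only one ordering works:
labeling → rinsing → heating → mixing → weighing → incubation → filtering.

labeling, rinsing, heating, mixing, weighing, incubation, filtering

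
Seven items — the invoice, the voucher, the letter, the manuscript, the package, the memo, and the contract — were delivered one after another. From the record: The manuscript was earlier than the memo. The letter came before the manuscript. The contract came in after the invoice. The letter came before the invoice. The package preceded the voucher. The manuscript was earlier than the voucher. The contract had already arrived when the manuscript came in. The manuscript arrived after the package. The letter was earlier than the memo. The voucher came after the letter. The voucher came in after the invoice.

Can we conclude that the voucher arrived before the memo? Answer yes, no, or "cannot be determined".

No chain of stated constraints runs from the voucher to the memo, and none runs from the memo to the voucher either.
So the relative order of the voucher and the memo is not fixed by the given facts.

cannot be determined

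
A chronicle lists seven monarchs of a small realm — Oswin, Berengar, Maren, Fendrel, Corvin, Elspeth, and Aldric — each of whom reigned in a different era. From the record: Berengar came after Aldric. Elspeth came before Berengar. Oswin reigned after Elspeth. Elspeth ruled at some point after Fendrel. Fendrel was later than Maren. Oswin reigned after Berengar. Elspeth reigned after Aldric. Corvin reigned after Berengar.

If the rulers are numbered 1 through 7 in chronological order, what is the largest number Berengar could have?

5

Berengar must come before Corvin and Oswin — 2 rulers forced after them.
Everything else can be placed before Berengar in some valid order, so Berengar can sit as late as position 7 − 2 = 5.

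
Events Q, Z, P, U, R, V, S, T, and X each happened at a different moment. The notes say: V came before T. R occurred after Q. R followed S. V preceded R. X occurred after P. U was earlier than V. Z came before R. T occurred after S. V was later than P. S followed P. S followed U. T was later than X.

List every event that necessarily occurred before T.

P, S, U, V, X

Directly stated before T: S, V, and X.
P reaches T via P → V → T.
U reaches T via U → V → T.
No chain forces Z (or any of the others) ahead of T.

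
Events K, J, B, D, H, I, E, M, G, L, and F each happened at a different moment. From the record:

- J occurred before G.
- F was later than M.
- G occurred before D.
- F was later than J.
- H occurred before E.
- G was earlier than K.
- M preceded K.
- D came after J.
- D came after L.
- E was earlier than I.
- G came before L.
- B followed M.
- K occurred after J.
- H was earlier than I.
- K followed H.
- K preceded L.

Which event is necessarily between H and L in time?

K

Tracing the constraints gives H → K → L, so K sits after H and before L.
No other event is forced both after H and before L.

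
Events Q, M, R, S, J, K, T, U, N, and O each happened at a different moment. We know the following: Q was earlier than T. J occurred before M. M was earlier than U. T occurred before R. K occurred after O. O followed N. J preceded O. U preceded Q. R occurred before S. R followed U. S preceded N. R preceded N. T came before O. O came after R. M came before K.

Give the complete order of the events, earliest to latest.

J, M, U, Q, T, R, S, N, O, K

The constraints fix every adjacent pair, so only one ordering works:
J → M → U → Q → T → R → S → N → O → K.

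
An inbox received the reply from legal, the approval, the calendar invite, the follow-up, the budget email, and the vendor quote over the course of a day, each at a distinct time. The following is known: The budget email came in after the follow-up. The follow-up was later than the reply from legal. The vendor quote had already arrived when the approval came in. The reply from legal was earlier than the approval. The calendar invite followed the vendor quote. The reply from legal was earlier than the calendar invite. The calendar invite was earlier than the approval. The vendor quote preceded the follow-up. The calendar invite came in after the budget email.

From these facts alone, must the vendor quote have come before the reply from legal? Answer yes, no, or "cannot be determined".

No chain of stated constraints runs from the vendor quote to the reply from legal, and none runs from the reply from legal to the vendor quote either.
So the relative order of the vendor quote and the reply from legal is not fixed by the given facts.

cannot be determined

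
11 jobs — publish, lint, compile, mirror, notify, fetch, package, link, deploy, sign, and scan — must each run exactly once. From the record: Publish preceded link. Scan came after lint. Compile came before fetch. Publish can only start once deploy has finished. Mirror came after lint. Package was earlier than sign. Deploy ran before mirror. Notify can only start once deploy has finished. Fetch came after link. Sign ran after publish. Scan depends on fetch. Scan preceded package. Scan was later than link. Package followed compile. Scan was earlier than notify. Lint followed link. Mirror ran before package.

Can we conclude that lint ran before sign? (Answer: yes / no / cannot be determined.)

yes

Chain the constraints: lint → mirror → package → sign. Each link is directly stated, so lint comes before sign.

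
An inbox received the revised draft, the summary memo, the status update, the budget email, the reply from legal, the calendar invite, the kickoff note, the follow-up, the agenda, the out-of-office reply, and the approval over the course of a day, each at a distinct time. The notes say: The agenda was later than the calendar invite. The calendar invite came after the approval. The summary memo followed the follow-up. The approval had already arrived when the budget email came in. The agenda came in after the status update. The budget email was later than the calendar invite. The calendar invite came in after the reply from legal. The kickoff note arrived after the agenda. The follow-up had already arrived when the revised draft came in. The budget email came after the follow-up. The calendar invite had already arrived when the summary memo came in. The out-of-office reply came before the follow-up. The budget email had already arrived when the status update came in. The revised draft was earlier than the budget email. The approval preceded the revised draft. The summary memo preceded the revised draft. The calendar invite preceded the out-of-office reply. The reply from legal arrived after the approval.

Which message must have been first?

The approval has a chain of constraints placing it before every other message, so the approval must be first.

the approval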